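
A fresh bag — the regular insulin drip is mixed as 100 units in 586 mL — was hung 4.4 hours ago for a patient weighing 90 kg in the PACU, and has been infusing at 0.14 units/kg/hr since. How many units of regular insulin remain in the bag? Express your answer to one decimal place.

44.6 units

Dose = 0.14 units/kg/hr × 90 kg = 12.6 units/hr
Concentration = 100 units ÷ 586 mL = 0.1706485 units/mL
Rate = 12.6 units/hr ÷ 0.1706485 units/mL = 73.836 mL/hr
Volume infused = 73.836 mL/hr × 4.4 hr = 324.8784 mL
Volume remaining = 586 − 324.8784 = 261.1216 mL
Drug remaining = 261.1216 mL × 0.1706485 units/mL = 44.56 units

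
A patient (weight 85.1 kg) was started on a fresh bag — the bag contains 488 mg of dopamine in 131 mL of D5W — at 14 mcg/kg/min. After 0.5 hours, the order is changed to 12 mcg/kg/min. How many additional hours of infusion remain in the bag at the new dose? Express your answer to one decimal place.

7.4 hours

Initial rate:
Dose = 14 mcg/kg/min × 85.1 kg = 1191.4 mcg/min
1191.4 mcg/min × 60 min/hr = 71484 mcg/hr
Concentration = 488 mg ÷ 131 mL = 3.725191 mg/mL = 3725.191 mcg/mL
Rate = 71484 mcg/hr ÷ 3725.191 mcg/mL = 19.18935 mL/hr
Volume infused so far = 19.18935 mL/hr × 0.5 hr = 9.594676 mL
Volume remaining = 131 − 9.594676 = 121.4053 mL
New rate:
Dose = 12 mcg/kg/min × 85.1 kg = 1021.2 mcg/min
1021.2 mcg/min × 60 min/hr = 61272 mcg/hr
Rate = 61272 mcg/hr ÷ 3725.191 mcg/mL = 16.44802 mL/hr
Time remaining = 121.4053 mL ÷ 16.44802 mL/hr = 7.381153 hr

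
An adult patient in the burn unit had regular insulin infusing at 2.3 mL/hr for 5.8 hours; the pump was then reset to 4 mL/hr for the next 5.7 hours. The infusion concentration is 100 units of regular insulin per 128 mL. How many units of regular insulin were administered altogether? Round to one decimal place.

28.2 units

Concentration = 100 units ÷ 128 mL = 0.78125 units/mL
Stage 1: 2.3 mL/hr × 5.8 hr = 13.34 mL → 13.34 mL × 0.78125 units/mL = 10.42187 units
Stage 2: 4 mL/hr × 5.7 hr = 22.8 mL → 22.8 mL × 0.78125 units/mL = 17.8125 units
Total = 10.42187 + 17.8125 = 28.23438 units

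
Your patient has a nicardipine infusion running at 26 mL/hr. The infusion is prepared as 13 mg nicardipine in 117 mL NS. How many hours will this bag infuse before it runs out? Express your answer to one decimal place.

Duration = 117 mL ÷ 26 mL/hr = 4.5 hr

4.5 hours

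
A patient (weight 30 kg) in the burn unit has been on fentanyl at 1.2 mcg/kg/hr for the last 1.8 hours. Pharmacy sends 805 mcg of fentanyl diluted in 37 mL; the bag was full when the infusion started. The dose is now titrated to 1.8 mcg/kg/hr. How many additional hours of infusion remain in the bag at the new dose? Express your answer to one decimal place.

Initial rate:
Dose = 1.2 mcg/kg/hr × 30 kg = 36 mcg/hr
Concentration = 805 mcg ÷ 37 mL = 21.75676 mcg/mL
Rate = 36 mcg/hr ÷ 21.75676 mcg/mL = 1.654658 mL/hr
Volume infused so far = 1.654658 mL/hr × 1.8 hr = 2.978385 mL
Volume remaining = 37 − 2.978385 = 34.02161 mL
New rate:
Dose = 1.8 mcg/kg/hr × 30 kg = 54 mcg/hr
Rate = 54 mcg/hr ÷ 21.75676 mcg/mL = 2.481988 mL/hr
Time remaining = 34.02161 mL ÷ 2.481988 mL/hr = 13.70741 hr

13.7 hours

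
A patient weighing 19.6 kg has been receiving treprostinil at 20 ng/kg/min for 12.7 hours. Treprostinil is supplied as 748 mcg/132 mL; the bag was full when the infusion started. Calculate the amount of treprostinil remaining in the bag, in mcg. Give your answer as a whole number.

449 mcg

Dose = 20 ng/kg/min × 19.6 kg = 392 ng/min
392 ng/min × 60 min/hr = 23520 ng/hr
Concentration = 748 mcg ÷ 132 mL = 5.666667 mcg/mL = 5666.667 ng/mL
Rate = 23520 ng/hr ÷ 5666.667 ng/mL = 4.150588 mL/hr
Volume infused = 4.150588 mL/hr × 12.7 hr = 52.71247 mL
Volume remaining = 132 − 52.71247 = 79.28753 mL
Drug remaining = 79.28753 mL × 5666.667 ng/mL = 449296 ng = 449.296 mcg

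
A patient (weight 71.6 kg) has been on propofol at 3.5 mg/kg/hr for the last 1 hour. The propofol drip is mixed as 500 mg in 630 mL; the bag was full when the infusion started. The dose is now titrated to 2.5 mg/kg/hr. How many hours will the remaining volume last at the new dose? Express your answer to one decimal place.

1.4 hours

Initial rate:
Dose = 3.5 mg/kg/hr × 71.6 kg = 250.6 mg/hr
Concentration = 500 mg ÷ 630 mL = 0.7936508 mg/mL
Rate = 250.6 mg/hr ÷ 0.7936508 mg/mL = 315.756 mL/hr
Volume infused so far = 315.756 mL/hr × 1 hr = 315.756 mL
Volume remaining = 630 − 315.756 = 314.244 mL
New rate:
Dose = 2.5 mg/kg/hr × 71.6 kg = 179 mg/hr
Rate = 179 mg/hr ÷ 0.7936508 mg/mL = 225.54 mL/hr
Time remaining = 314.244 mL ÷ 225.54 mL/hr = 1.393296 hr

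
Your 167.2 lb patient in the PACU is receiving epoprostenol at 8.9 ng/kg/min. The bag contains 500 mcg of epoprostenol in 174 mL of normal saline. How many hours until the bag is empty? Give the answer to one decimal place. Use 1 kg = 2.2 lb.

Weight = 167.2 lb ÷ 2.2 lb/kg = 76 kg
Dose = 8.9 ng/kg/min × 76 kg = 676.4 ng/min
676.4 ng/min × 60 min/hr = 40584 ng/hr
Concentration = 500 mcg ÷ 174 mL = 2.873563 mcg/mL = 2873.563 ng/mL
Rate = 40584 ng/hr ÷ 2873.563 ng/mL = 14.12323 mL/hr
Duration = 174 mL ÷ 14.12323 mL/hr = 12.32013 hr

12.3 hours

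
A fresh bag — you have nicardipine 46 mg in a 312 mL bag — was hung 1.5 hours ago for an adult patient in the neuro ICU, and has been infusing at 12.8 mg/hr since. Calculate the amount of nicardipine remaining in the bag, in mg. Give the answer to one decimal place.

Concentration = 46 mg ÷ 312 mL = 0.1474359 mg/mL
Rate = 12.8 mg/hr ÷ 0.1474359 mg/mL = 86.81739 mL/hr
Volume infused = 86.81739 mL/hr × 1.5 hr = 130.2261 mL
Volume remaining = 312 − 130.2261 = 181.7739 mL
Drug remaining = 181.7739 mL × 0.1474359 mg/mL = 26.8 mg

26.8 mg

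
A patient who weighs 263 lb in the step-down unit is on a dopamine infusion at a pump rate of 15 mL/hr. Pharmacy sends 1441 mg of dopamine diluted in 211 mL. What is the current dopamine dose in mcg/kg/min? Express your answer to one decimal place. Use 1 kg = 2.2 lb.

14.3 mcg/kg/min

Weight = 263 lb ÷ 2.2 lb/kg = 119.5455 kg
Concentration = 1441 mg ÷ 211 mL = 6.829384 mg/mL = 6829.384 mcg/mL
Drug rate = 15 mL/hr × 6829.384 mcg/mL = 102440.8 mcg/hr
102440.8 mcg/hr ÷ 60 min/hr = 1707.346 mcg/min
1707.346 mcg/min ÷ 119.5455 kg = 14.28198 mcg/kg/min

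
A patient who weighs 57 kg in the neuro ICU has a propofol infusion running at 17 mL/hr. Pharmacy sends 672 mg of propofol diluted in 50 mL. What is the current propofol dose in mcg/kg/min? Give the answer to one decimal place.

Concentration = 672 mg ÷ 50 mL = 13.44 mg/mL = 13440 mcg/mL
Drug rate = 17 mL/hr × 13440 mcg/mL = 228480 mcg/hr
228480 mcg/hr ÷ 60 min/hr = 3808 mcg/min
3808 mcg/min ÷ 57 kg = 66.80702 mcg/kg/min

66.8 mcg/kg/min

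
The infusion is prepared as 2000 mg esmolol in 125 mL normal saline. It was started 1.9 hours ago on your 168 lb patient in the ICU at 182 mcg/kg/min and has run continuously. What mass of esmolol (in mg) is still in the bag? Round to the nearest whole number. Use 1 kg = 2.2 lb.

416 mg

Weight = 168 lb ÷ 2.2 lb/kg = 76.36364 kg
Dose = 182 mcg/kg/min × 76.36364 kg = 13898.18 mcg/min
13898.18 mcg/min × 60 min/hr = 833890.9 mcg/hr
Concentration = 2000 mg ÷ 125 mL = 16 mg/mL = 16000 mcg/mL
Rate = 833890.9 mcg/hr ÷ 16000 mcg/mL = 52.11818 mL/hr
Volume infused = 52.11818 mL/hr × 1.9 hr = 99.02455 mL
Volume remaining = 125 − 99.02455 = 25.97545 mL
Drug remaining = 25.97545 mL × 16000 mcg/mL = 415607.3 mcg = 415.6073 mg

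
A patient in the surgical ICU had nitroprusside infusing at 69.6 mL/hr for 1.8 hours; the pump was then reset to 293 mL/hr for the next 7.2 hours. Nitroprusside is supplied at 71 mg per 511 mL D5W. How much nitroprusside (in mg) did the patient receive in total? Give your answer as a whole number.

Concentration = 71 mg ÷ 511 mL = 0.1389432 mg/mL
Stage 1: 69.6 mL/hr × 1.8 hr = 125.28 mL → 125.28 mL × 0.1389432 mg/mL = 17.40681 mg
Stage 2: 293 mL/hr × 7.2 hr = 2109.6 mL → 2109.6 mL × 0.1389432 mg/mL = 293.1147 mg
Total = 17.40681 + 293.1147 = 310.5215 mg

311 mg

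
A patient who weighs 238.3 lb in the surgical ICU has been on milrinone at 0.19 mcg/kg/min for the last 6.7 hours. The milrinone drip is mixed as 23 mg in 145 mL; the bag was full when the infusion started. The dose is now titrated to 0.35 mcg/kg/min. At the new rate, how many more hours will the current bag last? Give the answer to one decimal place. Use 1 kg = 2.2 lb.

Initial rate:
Weight = 238.3 lb ÷ 2.2 lb/kg = 108.3182 kg
Dose = 0.19 mcg/kg/min × 108.3182 kg = 20.58045 mcg/min
20.58045 mcg/min × 60 min/hr = 1234.827 mcg/hr
Concentration = 23 mg ÷ 145 mL = 0.1586207 mg/mL = 158.6207 mcg/mL
Rate = 1234.827 mcg/hr ÷ 158.6207 mcg/mL = 7.784781 mL/hr
Volume infused so far = 7.784781 mL/hr × 6.7 hr = 52.15803 mL
Volume remaining = 145 − 52.15803 = 92.84197 mL
New rate:
Dose = 0.35 mcg/kg/min × 108.3182 kg = 37.91136 mcg/min
37.91136 mcg/min × 60 min/hr = 2274.682 mcg/hr
Rate = 2274.682 mcg/hr ÷ 158.6207 mcg/mL = 14.34039 mL/hr
Time remaining = 92.84197 mL ÷ 14.34039 mL/hr = 6.474161 hr

6.5 hours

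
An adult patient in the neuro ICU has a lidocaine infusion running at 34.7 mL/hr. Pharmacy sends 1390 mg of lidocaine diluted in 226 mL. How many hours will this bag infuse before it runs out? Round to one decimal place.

6.5 hours

Duration = 226 mL ÷ 34.7 mL/hr = 6.512968 hr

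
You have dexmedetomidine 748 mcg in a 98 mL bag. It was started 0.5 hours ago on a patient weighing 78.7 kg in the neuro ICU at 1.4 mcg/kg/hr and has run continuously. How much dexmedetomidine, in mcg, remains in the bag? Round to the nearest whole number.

Dose = 1.4 mcg/kg/hr × 78.7 kg = 110.18 mcg/hr
Concentration = 748 mcg ÷ 98 mL = 7.632653 mcg/mL
Rate = 110.18 mcg/hr ÷ 7.632653 mcg/mL = 14.43535 mL/hr
Volume infused = 14.43535 mL/hr × 0.5 hr = 7.217674 mL
Volume remaining = 98 − 7.217674 = 90.78233 mL
Drug remaining = 90.78233 mL × 7.632653 mcg/mL = 692.91 mcg

693 mcg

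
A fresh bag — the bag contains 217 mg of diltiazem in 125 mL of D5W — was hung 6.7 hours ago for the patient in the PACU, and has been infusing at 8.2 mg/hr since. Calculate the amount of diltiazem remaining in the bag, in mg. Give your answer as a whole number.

162 mg

Concentration = 217 mg ÷ 125 mL = 1.736 mg/mL
Rate = 8.2 mg/hr ÷ 1.736 mg/mL = 4.723502 mL/hr
Volume infused = 4.723502 mL/hr × 6.7 hr = 31.64747 mL
Volume remaining = 125 − 31.64747 = 93.35253 mL
Drug remaining = 93.35253 mL × 1.736 mg/mL = 162.06 mg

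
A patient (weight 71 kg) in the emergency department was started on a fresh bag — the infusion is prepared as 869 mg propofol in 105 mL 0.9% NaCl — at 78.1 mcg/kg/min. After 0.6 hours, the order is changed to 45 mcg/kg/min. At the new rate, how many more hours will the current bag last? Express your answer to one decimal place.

3.5 hours

Initial rate:
Dose = 78.1 mcg/kg/min × 71 kg = 5545.1 mcg/min
5545.1 mcg/min × 60 min/hr = 332706 mcg/hr
Concentration = 869 mg ÷ 105 mL = 8.27619 mg/mL = 8276.19 mcg/mL
Rate = 332706 mcg/hr ÷ 8276.19 mcg/mL = 40.20038 mL/hr
Volume infused so far = 40.20038 mL/hr × 0.6 hr = 24.12023 mL
Volume remaining = 105 − 24.12023 = 80.87977 mL
New rate:
Dose = 45 mcg/kg/min × 71 kg = 3195 mcg/min
3195 mcg/min × 60 min/hr = 191700 mcg/hr
Rate = 191700 mcg/hr ÷ 8276.19 mcg/mL = 23.16283 mL/hr
Time remaining = 80.87977 mL ÷ 23.16283 mL/hr = 3.491791 hr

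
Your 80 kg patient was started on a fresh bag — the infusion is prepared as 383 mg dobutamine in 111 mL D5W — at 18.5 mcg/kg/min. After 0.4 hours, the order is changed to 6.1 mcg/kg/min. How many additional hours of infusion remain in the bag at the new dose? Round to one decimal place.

Initial rate:
Dose = 18.5 mcg/kg/min × 80 kg = 1480 mcg/min
1480 mcg/min × 60 min/hr = 88800 mcg/hr
Concentration = 383 mg ÷ 111 mL = 3.45045 mg/mL = 3450.45 mcg/mL
Rate = 88800 mcg/hr ÷ 3450.45 mcg/mL = 25.73577 mL/hr
Volume infused so far = 25.73577 mL/hr × 0.4 hr = 10.29431 mL
Volume remaining = 111 − 10.29431 = 100.7057 mL
New rate:
Dose = 6.1 mcg/kg/min × 80 kg = 488 mcg/min
488 mcg/min × 60 min/hr = 29280 mcg/hr
Rate = 29280 mcg/hr ÷ 3450.45 mcg/mL = 8.485849 mL/hr
Time remaining = 100.7057 mL ÷ 8.485849 mL/hr = 11.86749 hr

11.9 hours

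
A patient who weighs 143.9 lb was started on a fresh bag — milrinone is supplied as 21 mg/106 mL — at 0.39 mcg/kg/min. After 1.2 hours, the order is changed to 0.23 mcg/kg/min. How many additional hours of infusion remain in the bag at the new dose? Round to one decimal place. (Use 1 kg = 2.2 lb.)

21.2 hours

Initial rate:
Weight = 143.9 lb ÷ 2.2 lb/kg = 65.40909 kg
Dose = 0.39 mcg/kg/min × 65.40909 kg = 25.50955 mcg/min
25.50955 mcg/min × 60 min/hr = 1530.573 mcg/hr
Concentration = 21 mg ÷ 106 mL = 0.1981132 mg/mL = 198.1132 mcg/mL
Rate = 1530.573 mcg/hr ÷ 198.1132 mcg/mL = 7.725748 mL/hr
Volume infused so far = 7.725748 mL/hr × 1.2 hr = 9.270898 mL
Volume remaining = 106 − 9.270898 = 96.7291 mL
New rate:
Dose = 0.23 mcg/kg/min × 65.40909 kg = 15.04409 mcg/min
15.04409 mcg/min × 60 min/hr = 902.6455 mcg/hr
Rate = 902.6455 mcg/hr ÷ 198.1132 mcg/mL = 4.55621 mL/hr
Time remaining = 96.7291 mL ÷ 4.55621 mL/hr = 21.23017 hr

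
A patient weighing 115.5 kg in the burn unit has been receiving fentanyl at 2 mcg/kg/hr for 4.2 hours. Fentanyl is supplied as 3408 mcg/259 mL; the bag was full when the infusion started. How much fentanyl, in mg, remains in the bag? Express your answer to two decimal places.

Dose = 2 mcg/kg/hr × 115.5 kg = 231 mcg/hr
Concentration = 3408 mcg ÷ 259 mL = 13.1583 mcg/mL
Rate = 231 mcg/hr ÷ 13.1583 mcg/mL = 17.55546 mL/hr
Volume infused = 17.55546 mL/hr × 4.2 hr = 73.73292 mL
Volume remaining = 259 − 73.73292 = 185.2671 mL
Drug remaining = 185.2671 mL × 13.1583 mcg/mL = 2437.8 mcg = 2.4378 mg

2.44 mg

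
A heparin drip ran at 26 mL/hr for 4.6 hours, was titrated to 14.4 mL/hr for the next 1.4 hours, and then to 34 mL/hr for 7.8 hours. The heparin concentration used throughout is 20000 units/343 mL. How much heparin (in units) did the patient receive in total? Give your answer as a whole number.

Concentration = 20000 units ÷ 343 mL = 58.30904 units/mL
Stage 1: 26 mL/hr × 4.6 hr = 119.6 mL → 119.6 mL × 58.30904 units/mL = 6973.761 units
Stage 2: 14.4 mL/hr × 1.4 hr = 20.16 mL → 20.16 mL × 58.30904 units/mL = 1175.51 units
Stage 3: 34 mL/hr × 7.8 hr = 265.2 mL → 265.2 mL × 58.30904 units/mL = 15463.56 units
Total = 6973.761 + 1175.51 + 15463.56 = 23612.83 units

23613 units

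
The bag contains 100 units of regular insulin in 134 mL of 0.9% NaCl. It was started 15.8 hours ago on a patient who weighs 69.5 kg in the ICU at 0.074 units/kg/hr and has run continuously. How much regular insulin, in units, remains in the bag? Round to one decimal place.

18.7 units

Dose = 0.074 units/kg/hr × 69.5 kg = 5.143 units/hr
Concentration = 100 units ÷ 134 mL = 0.7462687 units/mL
Rate = 5.143 units/hr ÷ 0.7462687 units/mL = 6.89162 mL/hr
Volume infused = 6.89162 mL/hr × 15.8 hr = 108.8876 mL
Volume remaining = 134 − 108.8876 = 25.1124 mL
Drug remaining = 25.1124 mL × 0.7462687 units/mL = 18.7406 units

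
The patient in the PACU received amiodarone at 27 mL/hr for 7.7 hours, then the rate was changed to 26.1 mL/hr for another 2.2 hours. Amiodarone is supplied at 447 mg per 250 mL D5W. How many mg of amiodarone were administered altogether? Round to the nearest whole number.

Concentration = 447 mg ÷ 250 mL = 1.788 mg/mL
Stage 1: 27 mL/hr × 7.7 hr = 207.9 mL → 207.9 mL × 1.788 mg/mL = 371.7252 mg
Stage 2: 26.1 mL/hr × 2.2 hr = 57.42 mL → 57.42 mL × 1.788 mg/mL = 102.667 mg
Total = 371.7252 + 102.667 = 474.3922 mg

474 mg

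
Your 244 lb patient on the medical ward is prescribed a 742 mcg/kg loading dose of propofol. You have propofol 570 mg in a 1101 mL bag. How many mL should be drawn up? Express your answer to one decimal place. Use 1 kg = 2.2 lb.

Weight = 244 lb ÷ 2.2 lb/kg = 110.9091 kg
Dose = 742 mcg/kg × 110.9091 kg = 82294.55 mcg
Concentration = 570 mg ÷ 1101 mL = 0.5177112 mg/mL = 517.7112 mcg/mL
Volume = 82294.55 mcg ÷ 517.7112 mcg/mL = 158.9584 mL

159.0 mL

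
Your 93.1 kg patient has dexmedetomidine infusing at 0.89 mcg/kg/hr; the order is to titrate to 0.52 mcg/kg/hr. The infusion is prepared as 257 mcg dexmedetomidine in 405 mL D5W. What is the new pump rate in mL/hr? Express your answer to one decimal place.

Dose = 0.52 mcg/kg/hr × 93.1 kg = 48.412 mcg/hr
Concentration = 257 mcg ÷ 405 mL = 0.6345679 mcg/mL
Rate = 48.412 mcg/hr ÷ 0.6345679 mcg/mL = 76.29128 mL/hr

76.3 mL/hr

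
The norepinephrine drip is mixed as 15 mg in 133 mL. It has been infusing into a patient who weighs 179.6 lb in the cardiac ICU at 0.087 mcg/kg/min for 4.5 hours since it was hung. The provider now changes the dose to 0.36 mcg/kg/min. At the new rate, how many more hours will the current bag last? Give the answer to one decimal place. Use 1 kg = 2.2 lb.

Initial rate:
Weight = 179.6 lb ÷ 2.2 lb/kg = 81.63636 kg
Dose = 0.087 mcg/kg/min × 81.63636 kg = 7.102364 mcg/min
7.102364 mcg/min × 60 min/hr = 426.1418 mcg/hr
Concentration = 15 mg ÷ 133 mL = 0.112782 mg/mL = 112.782 mcg/mL
Rate = 426.1418 mcg/hr ÷ 112.782 mcg/mL = 3.778457 mL/hr
Volume infused so far = 3.778457 mL/hr × 4.5 hr = 17.00306 mL
Volume remaining = 133 − 17.00306 = 115.9969 mL
New rate:
Dose = 0.36 mcg/kg/min × 81.63636 kg = 29.38909 mcg/min
29.38909 mcg/min × 60 min/hr = 1763.345 mcg/hr
Rate = 1763.345 mcg/hr ÷ 112.782 mcg/mL = 15.635 mL/hr
Time remaining = 115.9969 mL ÷ 15.635 mL/hr = 7.419058 hr

7.4 hours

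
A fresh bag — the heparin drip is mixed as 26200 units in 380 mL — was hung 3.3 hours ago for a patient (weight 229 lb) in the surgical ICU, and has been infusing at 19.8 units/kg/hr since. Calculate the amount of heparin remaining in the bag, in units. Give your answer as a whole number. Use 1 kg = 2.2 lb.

Weight = 229 lb ÷ 2.2 lb/kg = 104.0909 kg
Dose = 19.8 units/kg/hr × 104.0909 kg = 2061 units/hr
Concentration = 26200 units ÷ 380 mL = 68.94737 units/mL
Rate = 2061 units/hr ÷ 68.94737 units/mL = 29.89237 mL/hr
Volume infused = 29.89237 mL/hr × 3.3 hr = 98.64481 mL
Volume remaining = 380 − 98.64481 = 281.3552 mL
Drug remaining = 281.3552 mL × 68.94737 units/mL = 19398.7 units

19399 units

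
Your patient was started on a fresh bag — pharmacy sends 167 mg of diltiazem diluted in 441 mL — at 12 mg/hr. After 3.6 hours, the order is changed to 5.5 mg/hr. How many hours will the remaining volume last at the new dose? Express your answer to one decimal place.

Initial rate:
Concentration = 167 mg ÷ 441 mL = 0.3786848 mg/mL
Rate = 12 mg/hr ÷ 0.3786848 mg/mL = 31.68862 mL/hr
Volume infused so far = 31.68862 mL/hr × 3.6 hr = 114.079 mL
Volume remaining = 441 − 114.079 = 326.921 mL
New rate:
Rate = 5.5 mg/hr ÷ 0.3786848 mg/mL = 14.52395 mL/hr
Time remaining = 326.921 mL ÷ 14.52395 mL/hr = 22.50909 hr

22.5 hours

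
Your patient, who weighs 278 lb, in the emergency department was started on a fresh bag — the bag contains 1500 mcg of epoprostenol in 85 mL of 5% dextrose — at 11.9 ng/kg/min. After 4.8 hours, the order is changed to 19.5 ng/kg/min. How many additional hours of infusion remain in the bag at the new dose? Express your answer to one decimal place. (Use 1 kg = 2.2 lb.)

Initial rate:
Weight = 278 lb ÷ 2.2 lb/kg = 126.3636 kg
Dose = 11.9 ng/kg/min × 126.3636 kg = 1503.727 ng/min
1503.727 ng/min × 60 min/hr = 90223.64 ng/hr
Concentration = 1500 mcg ÷ 85 mL = 17.64706 mcg/mL = 17647.06 ng/mL
Rate = 90223.64 ng/hr ÷ 17647.06 ng/mL = 5.112673 mL/hr
Volume infused so far = 5.112673 mL/hr × 4.8 hr = 24.54083 mL
Volume remaining = 85 − 24.54083 = 60.45917 mL
New rate:
Dose = 19.5 ng/kg/min × 126.3636 kg = 2464.091 ng/min
2464.091 ng/min × 60 min/hr = 147845.5 ng/hr
Rate = 147845.5 ng/hr ÷ 17647.06 ng/mL = 8.377909 mL/hr
Time remaining = 60.45917 mL ÷ 8.377909 mL/hr = 7.216499 hr

7.2 hours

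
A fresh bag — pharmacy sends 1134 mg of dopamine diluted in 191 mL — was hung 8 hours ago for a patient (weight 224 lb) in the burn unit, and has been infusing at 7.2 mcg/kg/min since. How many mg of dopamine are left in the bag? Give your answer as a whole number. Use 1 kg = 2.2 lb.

Weight = 224 lb ÷ 2.2 lb/kg = 101.8182 kg
Dose = 7.2 mcg/kg/min × 101.8182 kg = 733.0909 mcg/min
733.0909 mcg/min × 60 min/hr = 43985.45 mcg/hr
Concentration = 1134 mg ÷ 191 mL = 5.937173 mg/mL = 5937.173 mcg/mL
Rate = 43985.45 mcg/hr ÷ 5937.173 mcg/mL = 7.408485 mL/hr
Volume infused = 7.408485 mL/hr × 8 hr = 59.26788 mL
Volume remaining = 191 − 59.26788 = 131.7321 mL
Drug remaining = 131.7321 mL × 5937.173 mcg/mL = 782116.4 mcg = 782.1164 mg

782 mg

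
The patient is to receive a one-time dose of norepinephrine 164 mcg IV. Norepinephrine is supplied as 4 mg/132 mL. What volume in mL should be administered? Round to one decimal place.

5.4 mL

Concentration = 4 mg ÷ 132 mL = 0.03030303 mg/mL = 30.30303 mcg/mL
Volume = 164 mcg ÷ 30.30303 mcg/mL = 5.412 mL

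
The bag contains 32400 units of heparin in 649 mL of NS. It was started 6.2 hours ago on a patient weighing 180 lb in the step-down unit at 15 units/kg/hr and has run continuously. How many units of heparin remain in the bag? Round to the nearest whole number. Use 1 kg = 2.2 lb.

24791 units

Weight = 180 lb ÷ 2.2 lb/kg = 81.81818 kg
Dose = 15 units/kg/hr × 81.81818 kg = 1227.273 units/hr
Concentration = 32400 units ÷ 649 mL = 49.92296 units/mL
Rate = 1227.273 units/hr ÷ 49.92296 units/mL = 24.58333 mL/hr
Volume infused = 24.58333 mL/hr × 6.2 hr = 152.4167 mL
Volume remaining = 649 − 152.4167 = 496.5833 mL
Drug remaining = 496.5833 mL × 49.92296 units/mL = 24790.91 units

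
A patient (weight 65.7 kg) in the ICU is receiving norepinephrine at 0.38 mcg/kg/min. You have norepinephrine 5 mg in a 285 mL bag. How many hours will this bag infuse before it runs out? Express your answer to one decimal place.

Dose = 0.38 mcg/kg/min × 65.7 kg = 24.966 mcg/min
24.966 mcg/min × 60 min/hr = 1497.96 mcg/hr
Concentration = 5 mg ÷ 285 mL = 0.01754386 mg/mL = 17.54386 mcg/mL
Rate = 1497.96 mcg/hr ÷ 17.54386 mcg/mL = 85.38372 mL/hr
Duration = 285 mL ÷ 85.38372 mL/hr = 3.337873 hr

3.3 hours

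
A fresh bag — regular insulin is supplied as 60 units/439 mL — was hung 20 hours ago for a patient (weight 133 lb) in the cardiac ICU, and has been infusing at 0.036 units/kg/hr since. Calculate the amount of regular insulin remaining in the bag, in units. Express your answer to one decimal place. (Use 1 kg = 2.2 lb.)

Weight = 133 lb ÷ 2.2 lb/kg = 60.45455 kg
Dose = 0.036 units/kg/hr × 60.45455 kg = 2.176364 units/hr
Concentration = 60 units ÷ 439 mL = 0.1366743 units/mL
Rate = 2.176364 units/hr ÷ 0.1366743 units/mL = 15.92373 mL/hr
Volume infused = 15.92373 mL/hr × 20 hr = 318.4745 mL
Volume remaining = 439 − 318.4745 = 120.5255 mL
Drug remaining = 120.5255 mL × 0.1366743 units/mL = 16.47273 units

16.5 units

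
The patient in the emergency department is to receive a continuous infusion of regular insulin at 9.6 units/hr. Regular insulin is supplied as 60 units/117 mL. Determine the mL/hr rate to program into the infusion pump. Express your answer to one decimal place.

Concentration = 60 units ÷ 117 mL = 0.5128205 units/mL
Rate = 9.6 units/hr ÷ 0.5128205 units/mL = 18.72 mL/hr

18.7 mL/hr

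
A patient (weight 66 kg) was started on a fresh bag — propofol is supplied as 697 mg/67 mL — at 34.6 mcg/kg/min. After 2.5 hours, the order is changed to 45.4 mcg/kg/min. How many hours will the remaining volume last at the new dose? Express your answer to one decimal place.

2.0 hours

Initial rate:
Dose = 34.6 mcg/kg/min × 66 kg = 2283.6 mcg/min
2283.6 mcg/min × 60 min/hr = 137016 mcg/hr
Concentration = 697 mg ÷ 67 mL = 10.40299 mg/mL = 10402.99 mcg/mL
Rate = 137016 mcg/hr ÷ 10402.99 mcg/mL = 13.17084 mL/hr
Volume infused so far = 13.17084 mL/hr × 2.5 hr = 32.92709 mL
Volume remaining = 67 − 32.92709 = 34.07291 mL
New rate:
Dose = 45.4 mcg/kg/min × 66 kg = 2996.4 mcg/min
2996.4 mcg/min × 60 min/hr = 179784 mcg/hr
Rate = 179784 mcg/hr ÷ 10402.99 mcg/mL = 17.28196 mL/hr
Time remaining = 34.07291 mL ÷ 17.28196 mL/hr = 1.971588 hr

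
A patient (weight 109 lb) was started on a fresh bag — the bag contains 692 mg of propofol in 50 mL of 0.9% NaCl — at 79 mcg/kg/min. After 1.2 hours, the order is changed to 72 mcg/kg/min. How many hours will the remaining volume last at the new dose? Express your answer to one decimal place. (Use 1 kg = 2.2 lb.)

1.9 hours

Initial rate:
Weight = 109 lb ÷ 2.2 lb/kg = 49.54545 kg
Dose = 79 mcg/kg/min × 49.54545 kg = 3914.091 mcg/min
3914.091 mcg/min × 60 min/hr = 234845.5 mcg/hr
Concentration = 692 mg ÷ 50 mL = 13.84 mg/mL = 13840 mcg/mL
Rate = 234845.5 mcg/hr ÷ 13840 mcg/mL = 16.9686 mL/hr
Volume infused so far = 16.9686 mL/hr × 1.2 hr = 20.36232 mL
Volume remaining = 50 − 20.36232 = 29.63768 mL
New rate:
Dose = 72 mcg/kg/min × 49.54545 kg = 3567.273 mcg/min
3567.273 mcg/min × 60 min/hr = 214036.4 mcg/hr
Rate = 214036.4 mcg/hr ÷ 13840 mcg/mL = 15.46506 mL/hr
Time remaining = 29.63768 mL ÷ 15.46506 mL/hr = 1.916429 hr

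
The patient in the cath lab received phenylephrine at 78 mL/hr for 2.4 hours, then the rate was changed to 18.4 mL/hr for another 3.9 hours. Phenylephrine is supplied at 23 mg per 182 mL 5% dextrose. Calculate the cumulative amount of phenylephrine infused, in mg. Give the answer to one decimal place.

Concentration = 23 mg ÷ 182 mL = 0.1263736 mg/mL
Stage 1: 78 mL/hr × 2.4 hr = 187.2 mL → 187.2 mL × 0.1263736 mg/mL = 23.65714 mg
Stage 2: 18.4 mL/hr × 3.9 hr = 71.76 mL → 71.76 mL × 0.1263736 mg/mL = 9.068571 mg
Total = 23.65714 + 9.068571 = 32.72571 mg

32.7 mg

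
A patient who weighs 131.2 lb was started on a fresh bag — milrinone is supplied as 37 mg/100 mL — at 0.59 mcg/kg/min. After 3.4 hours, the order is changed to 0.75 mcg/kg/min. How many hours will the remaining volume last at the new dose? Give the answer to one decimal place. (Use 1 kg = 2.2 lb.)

11.1 hours

Initial rate:
Weight = 131.2 lb ÷ 2.2 lb/kg = 59.63636 kg
Dose = 0.59 mcg/kg/min × 59.63636 kg = 35.18545 mcg/min
35.18545 mcg/min × 60 min/hr = 2111.127 mcg/hr
Concentration = 37 mg ÷ 100 mL = 0.37 mg/mL = 370 mcg/mL
Rate = 2111.127 mcg/hr ÷ 370 mcg/mL = 5.705749 mL/hr
Volume infused so far = 5.705749 mL/hr × 3.4 hr = 19.39955 mL
Volume remaining = 100 − 19.39955 = 80.60045 mL
New rate:
Dose = 0.75 mcg/kg/min × 59.63636 kg = 44.72727 mcg/min
44.72727 mcg/min × 60 min/hr = 2683.636 mcg/hr
Rate = 2683.636 mcg/hr ÷ 370 mcg/mL = 7.253071 mL/hr
Time remaining = 80.60045 mL ÷ 7.253071 mL/hr = 11.1126 hr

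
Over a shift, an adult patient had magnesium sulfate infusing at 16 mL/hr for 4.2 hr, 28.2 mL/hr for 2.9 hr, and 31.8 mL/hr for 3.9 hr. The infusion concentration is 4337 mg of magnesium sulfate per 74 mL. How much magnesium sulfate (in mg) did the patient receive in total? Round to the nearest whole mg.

Concentration = 4337 mg ÷ 74 mL = 58.60811 mg/mL
Stage 1: 16 mL/hr × 4.2 hr = 67.2 mL → 67.2 mL × 58.60811 mg/mL = 3938.465 mg
Stage 2: 28.2 mL/hr × 2.9 hr = 81.78 mL → 81.78 mL × 58.60811 mg/mL = 4792.971 mg
Stage 3: 31.8 mL/hr × 3.9 hr = 124.02 mL → 124.02 mL × 58.60811 mg/mL = 7268.578 mg
Total = 3938.465 + 4792.971 + 7268.578 = 16000.01 mg

16000 mg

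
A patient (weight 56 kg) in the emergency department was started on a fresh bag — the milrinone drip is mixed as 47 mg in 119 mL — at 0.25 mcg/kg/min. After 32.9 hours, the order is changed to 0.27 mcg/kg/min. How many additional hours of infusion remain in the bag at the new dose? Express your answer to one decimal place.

21.3 hours

Initial rate:
Dose = 0.25 mcg/kg/min × 56 kg = 14 mcg/min
14 mcg/min × 60 min/hr = 840 mcg/hr
Concentration = 47 mg ÷ 119 mL = 0.394958 mg/mL = 394.958 mcg/mL
Rate = 840 mcg/hr ÷ 394.958 mcg/mL = 2.126809 mL/hr
Volume infused so far = 2.126809 mL/hr × 32.9 hr = 69.972 mL
Volume remaining = 119 − 69.972 = 49.028 mL
New rate:
Dose = 0.27 mcg/kg/min × 56 kg = 15.12 mcg/min
15.12 mcg/min × 60 min/hr = 907.2 mcg/hr
Rate = 907.2 mcg/hr ÷ 394.958 mcg/mL = 2.296953 mL/hr
Time remaining = 49.028 mL ÷ 2.296953 mL/hr = 21.3448 hr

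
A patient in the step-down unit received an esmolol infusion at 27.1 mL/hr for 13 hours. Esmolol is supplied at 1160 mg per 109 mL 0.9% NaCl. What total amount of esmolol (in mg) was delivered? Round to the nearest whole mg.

3749 mg

Concentration = 1160 mg ÷ 109 mL = 10.6422 mg/mL = 10642.2 mcg/mL
Drug rate = 27.1 mL/hr × 10642.2 mcg/mL = 288403.7 mcg/hr
Total = 288403.7 mcg/hr × 13 hr = 3749248 mcg = 3749.248 mg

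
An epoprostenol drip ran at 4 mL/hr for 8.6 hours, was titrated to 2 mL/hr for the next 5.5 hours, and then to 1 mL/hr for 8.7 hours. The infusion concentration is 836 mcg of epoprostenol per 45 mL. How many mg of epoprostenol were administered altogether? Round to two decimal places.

1.01 mg

Concentration = 836 mcg ÷ 45 mL = 18.57778 mcg/mL
Stage 1: 4 mL/hr × 8.6 hr = 34.4 mL → 34.4 mL × 18.57778 mcg/mL = 639.0756 mcg
Stage 2: 2 mL/hr × 5.5 hr = 11 mL → 11 mL × 18.57778 mcg/mL = 204.3556 mcg
Stage 3: 1 mL/hr × 8.7 hr = 8.7 mL → 8.7 mL × 18.57778 mcg/mL = 161.6267 mcg
Total = 639.0756 + 204.3556 + 161.6267 = 1005.058 mcg = 1.005058 mg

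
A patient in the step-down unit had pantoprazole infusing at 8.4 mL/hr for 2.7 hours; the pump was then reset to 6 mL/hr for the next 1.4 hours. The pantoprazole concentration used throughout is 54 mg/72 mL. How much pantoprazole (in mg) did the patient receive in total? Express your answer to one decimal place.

23.3 mg

Concentration = 54 mg ÷ 72 mL = 0.75 mg/mL
Stage 1: 8.4 mL/hr × 2.7 hr = 22.68 mL → 22.68 mL × 0.75 mg/mL = 17.01 mg
Stage 2: 6 mL/hr × 1.4 hr = 8.4 mL → 8.4 mL × 0.75 mg/mL = 6.3 mg
Total = 17.01 + 6.3 = 23.31 mg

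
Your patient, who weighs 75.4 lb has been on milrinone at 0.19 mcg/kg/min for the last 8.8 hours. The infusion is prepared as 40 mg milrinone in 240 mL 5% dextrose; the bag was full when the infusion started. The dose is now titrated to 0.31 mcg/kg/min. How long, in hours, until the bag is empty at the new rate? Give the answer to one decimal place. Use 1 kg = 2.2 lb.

Initial rate:
Weight = 75.4 lb ÷ 2.2 lb/kg = 34.27273 kg
Dose = 0.19 mcg/kg/min × 34.27273 kg = 6.511818 mcg/min
6.511818 mcg/min × 60 min/hr = 390.7091 mcg/hr
Concentration = 40 mg ÷ 240 mL = 0.1666667 mg/mL = 166.6667 mcg/mL
Rate = 390.7091 mcg/hr ÷ 166.6667 mcg/mL = 2.344255 mL/hr
Volume infused so far = 2.344255 mL/hr × 8.8 hr = 20.62944 mL
Volume remaining = 240 − 20.62944 = 219.3706 mL
New rate:
Dose = 0.31 mcg/kg/min × 34.27273 kg = 10.62455 mcg/min
10.62455 mcg/min × 60 min/hr = 637.4727 mcg/hr
Rate = 637.4727 mcg/hr ÷ 166.6667 mcg/mL = 3.824836 mL/hr
Time remaining = 219.3706 mL ÷ 3.824836 mL/hr = 57.35423 hr

57.4 hours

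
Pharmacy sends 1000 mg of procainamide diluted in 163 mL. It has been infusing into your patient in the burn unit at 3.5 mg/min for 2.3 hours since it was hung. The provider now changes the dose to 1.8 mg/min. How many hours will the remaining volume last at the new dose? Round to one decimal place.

Initial rate:
3.5 mg/min × 60 min/hr = 210 mg/hr
Concentration = 1000 mg ÷ 163 mL = 6.134969 mg/mL
Rate = 210 mg/hr ÷ 6.134969 mg/mL = 34.23 mL/hr
Volume infused so far = 34.23 mL/hr × 2.3 hr = 78.729 mL
Volume remaining = 163 − 78.729 = 84.271 mL
New rate:
1.8 mg/min × 60 min/hr = 108 mg/hr
Rate = 108 mg/hr ÷ 6.134969 mg/mL = 17.604 mL/hr
Time remaining = 84.271 mL ÷ 17.604 mL/hr = 4.787037 hr

4.8 hours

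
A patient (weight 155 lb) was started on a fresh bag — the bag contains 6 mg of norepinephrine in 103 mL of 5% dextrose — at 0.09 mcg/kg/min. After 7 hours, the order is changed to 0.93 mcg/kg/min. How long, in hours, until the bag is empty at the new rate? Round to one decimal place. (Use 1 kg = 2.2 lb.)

Initial rate:
Weight = 155 lb ÷ 2.2 lb/kg = 70.45455 kg
Dose = 0.09 mcg/kg/min × 70.45455 kg = 6.340909 mcg/min
6.340909 mcg/min × 60 min/hr = 380.4545 mcg/hr
Concentration = 6 mg ÷ 103 mL = 0.05825243 mg/mL = 58.25243 mcg/mL
Rate = 380.4545 mcg/hr ÷ 58.25243 mcg/mL = 6.531136 mL/hr
Volume infused so far = 6.531136 mL/hr × 7 hr = 45.71795 mL
Volume remaining = 103 − 45.71795 = 57.28205 mL
New rate:
Dose = 0.93 mcg/kg/min × 70.45455 kg = 65.52273 mcg/min
65.52273 mcg/min × 60 min/hr = 3931.364 mcg/hr
Rate = 3931.364 mcg/hr ÷ 58.25243 mcg/mL = 67.48841 mL/hr
Time remaining = 57.28205 mL ÷ 67.48841 mL/hr = 0.8487686 hr

0.8 hours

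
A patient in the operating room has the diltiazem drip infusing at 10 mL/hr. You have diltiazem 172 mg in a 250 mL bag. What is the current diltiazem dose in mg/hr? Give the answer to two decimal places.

Concentration = 172 mg ÷ 250 mL = 0.688 mg/mL
Drug rate = 10 mL/hr × 0.688 mg/mL = 6.88 mg/hr

6.88 mg/hr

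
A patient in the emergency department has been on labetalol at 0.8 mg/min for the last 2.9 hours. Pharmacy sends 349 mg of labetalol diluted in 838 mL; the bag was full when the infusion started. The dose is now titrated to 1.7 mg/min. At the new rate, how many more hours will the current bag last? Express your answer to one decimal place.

2.1 hours

Initial rate:
0.8 mg/min × 60 min/hr = 48 mg/hr
Concentration = 349 mg ÷ 838 mL = 0.4164678 mg/mL
Rate = 48 mg/hr ÷ 0.4164678 mg/mL = 115.255 mL/hr
Volume infused so far = 115.255 mL/hr × 2.9 hr = 334.2395 mL
Volume remaining = 838 − 334.2395 = 503.7605 mL
New rate:
1.7 mg/min × 60 min/hr = 102 mg/hr
Rate = 102 mg/hr ÷ 0.4164678 mg/mL = 244.9169 mL/hr
Time remaining = 503.7605 mL ÷ 244.9169 mL/hr = 2.056863 hr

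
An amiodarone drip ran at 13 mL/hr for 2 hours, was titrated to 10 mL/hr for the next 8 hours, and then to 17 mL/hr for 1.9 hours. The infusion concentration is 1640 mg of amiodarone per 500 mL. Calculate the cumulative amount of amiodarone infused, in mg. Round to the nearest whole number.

Concentration = 1640 mg ÷ 500 mL = 3.28 mg/mL
Stage 1: 13 mL/hr × 2 hr = 26 mL → 26 mL × 3.28 mg/mL = 85.28 mg
Stage 2: 10 mL/hr × 8 hr = 80 mL → 80 mL × 3.28 mg/mL = 262.4 mg
Stage 3: 17 mL/hr × 1.9 hr = 32.3 mL → 32.3 mL × 3.28 mg/mL = 105.944 mg
Total = 85.28 + 262.4 + 105.944 = 453.624 mg

454 mg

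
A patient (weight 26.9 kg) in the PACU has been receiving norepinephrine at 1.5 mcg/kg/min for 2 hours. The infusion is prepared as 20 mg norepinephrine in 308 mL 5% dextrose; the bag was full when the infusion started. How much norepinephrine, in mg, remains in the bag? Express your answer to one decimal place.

15.2 mg

Dose = 1.5 mcg/kg/min × 26.9 kg = 40.35 mcg/min
40.35 mcg/min × 60 min/hr = 2421 mcg/hr
Concentration = 20 mg ÷ 308 mL = 0.06493506 mg/mL = 64.93506 mcg/mL
Rate = 2421 mcg/hr ÷ 64.93506 mcg/mL = 37.2834 mL/hr
Volume infused = 37.2834 mL/hr × 2 hr = 74.5668 mL
Volume remaining = 308 − 74.5668 = 233.4332 mL
Drug remaining = 233.4332 mL × 64.93506 mcg/mL = 15158 mcg = 15.158 mg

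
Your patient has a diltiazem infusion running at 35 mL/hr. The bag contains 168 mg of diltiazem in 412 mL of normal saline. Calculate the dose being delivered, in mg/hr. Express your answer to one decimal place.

Concentration = 168 mg ÷ 412 mL = 0.407767 mg/mL
Drug rate = 35 mL/hr × 0.407767 mg/mL = 14.27184 mg/hr

14.3 mg/hr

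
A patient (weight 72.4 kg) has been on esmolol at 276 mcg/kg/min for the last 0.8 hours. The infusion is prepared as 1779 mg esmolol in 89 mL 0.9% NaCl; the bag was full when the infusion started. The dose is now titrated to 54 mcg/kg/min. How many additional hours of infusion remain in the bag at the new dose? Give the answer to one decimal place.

Initial rate:
Dose = 276 mcg/kg/min × 72.4 kg = 19982.4 mcg/min
19982.4 mcg/min × 60 min/hr = 1198944 mcg/hr
Concentration = 1779 mg ÷ 89 mL = 19.98876 mg/mL = 19988.76 mcg/mL
Rate = 1198944 mcg/hr ÷ 19988.76 mcg/mL = 59.9809 mL/hr
Volume infused so far = 59.9809 mL/hr × 0.8 hr = 47.98472 mL
Volume remaining = 89 − 47.98472 = 41.01528 mL
New rate:
Dose = 54 mcg/kg/min × 72.4 kg = 3909.6 mcg/min
3909.6 mcg/min × 60 min/hr = 234576 mcg/hr
Rate = 234576 mcg/hr ÷ 19988.76 mcg/mL = 11.73539 mL/hr
Time remaining = 41.01528 mL ÷ 11.73539 mL/hr = 3.495007 hr

3.5 hours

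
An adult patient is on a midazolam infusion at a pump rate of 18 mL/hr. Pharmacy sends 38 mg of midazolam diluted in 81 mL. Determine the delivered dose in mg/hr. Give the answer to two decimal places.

8.44 mg/hr

Concentration = 38 mg ÷ 81 mL = 0.4691358 mg/mL
Drug rate = 18 mL/hr × 0.4691358 mg/mL = 8.444444 mg/hr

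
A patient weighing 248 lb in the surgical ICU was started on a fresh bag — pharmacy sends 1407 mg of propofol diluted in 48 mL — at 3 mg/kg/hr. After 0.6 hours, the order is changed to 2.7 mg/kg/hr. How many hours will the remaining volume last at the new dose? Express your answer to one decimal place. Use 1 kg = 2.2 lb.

4.0 hours

Initial rate:
Weight = 248 lb ÷ 2.2 lb/kg = 112.7273 kg
Dose = 3 mg/kg/hr × 112.7273 kg = 338.1818 mg/hr
Concentration = 1407 mg ÷ 48 mL = 29.3125 mg/mL
Rate = 338.1818 mg/hr ÷ 29.3125 mg/mL = 11.53712 mL/hr
Volume infused so far = 11.53712 mL/hr × 0.6 hr = 6.922272 mL
Volume remaining = 48 − 6.922272 = 41.07773 mL
New rate:
Dose = 2.7 mg/kg/hr × 112.7273 kg = 304.3636 mg/hr
Rate = 304.3636 mg/hr ÷ 29.3125 mg/mL = 10.38341 mL/hr
Time remaining = 41.07773 mL ÷ 10.38341 mL/hr = 3.956093 hr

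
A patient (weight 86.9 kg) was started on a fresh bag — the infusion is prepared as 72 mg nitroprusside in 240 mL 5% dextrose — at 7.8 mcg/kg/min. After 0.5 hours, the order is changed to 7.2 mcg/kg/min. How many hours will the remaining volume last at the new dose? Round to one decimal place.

Initial rate:
Dose = 7.8 mcg/kg/min × 86.9 kg = 677.82 mcg/min
677.82 mcg/min × 60 min/hr = 40669.2 mcg/hr
Concentration = 72 mg ÷ 240 mL = 0.3 mg/mL = 300 mcg/mL
Rate = 40669.2 mcg/hr ÷ 300 mcg/mL = 135.564 mL/hr
Volume infused so far = 135.564 mL/hr × 0.5 hr = 67.782 mL
Volume remaining = 240 − 67.782 = 172.218 mL
New rate:
Dose = 7.2 mcg/kg/min × 86.9 kg = 625.68 mcg/min
625.68 mcg/min × 60 min/hr = 37540.8 mcg/hr
Rate = 37540.8 mcg/hr ÷ 300 mcg/mL = 125.136 mL/hr
Time remaining = 172.218 mL ÷ 125.136 mL/hr = 1.376247 hr

1.4 hours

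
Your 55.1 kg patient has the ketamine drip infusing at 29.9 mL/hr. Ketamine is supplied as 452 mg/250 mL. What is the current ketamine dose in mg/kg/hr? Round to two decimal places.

Concentration = 452 mg ÷ 250 mL = 1.808 mg/mL
Drug rate = 29.9 mL/hr × 1.808 mg/mL = 54.0592 mg/hr
54.0592 mg/hr ÷ 55.1 kg = 0.9811107 mg/kg/hr

0.98 mg/kg/hr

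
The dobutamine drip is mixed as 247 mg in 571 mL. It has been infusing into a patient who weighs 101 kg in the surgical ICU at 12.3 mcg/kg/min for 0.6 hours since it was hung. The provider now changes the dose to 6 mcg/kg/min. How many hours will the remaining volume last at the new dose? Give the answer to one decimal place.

5.6 hours

Initial rate:
Dose = 12.3 mcg/kg/min × 101 kg = 1242.3 mcg/min
1242.3 mcg/min × 60 min/hr = 74538 mcg/hr
Concentration = 247 mg ÷ 571 mL = 0.4325744 mg/mL = 432.5744 mcg/mL
Rate = 74538 mcg/hr ÷ 432.5744 mcg/mL = 172.3125 mL/hr
Volume infused so far = 172.3125 mL/hr × 0.6 hr = 103.3875 mL
Volume remaining = 571 − 103.3875 = 467.6125 mL
New rate:
Dose = 6 mcg/kg/min × 101 kg = 606 mcg/min
606 mcg/min × 60 min/hr = 36360 mcg/hr
Rate = 36360 mcg/hr ÷ 432.5744 mcg/mL = 84.0549 mL/hr
Time remaining = 467.6125 mL ÷ 84.0549 mL/hr = 5.563179 hr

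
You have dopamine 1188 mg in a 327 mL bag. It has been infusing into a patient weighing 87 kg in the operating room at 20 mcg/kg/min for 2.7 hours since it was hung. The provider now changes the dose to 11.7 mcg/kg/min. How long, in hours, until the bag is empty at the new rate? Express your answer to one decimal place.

14.8 hours

Initial rate:
Dose = 20 mcg/kg/min × 87 kg = 1740 mcg/min
1740 mcg/min × 60 min/hr = 104400 mcg/hr
Concentration = 1188 mg ÷ 327 mL = 3.633028 mg/mL = 3633.028 mcg/mL
Rate = 104400 mcg/hr ÷ 3633.028 mcg/mL = 28.73636 mL/hr
Volume infused so far = 28.73636 mL/hr × 2.7 hr = 77.58818 mL
Volume remaining = 327 − 77.58818 = 249.4118 mL
New rate:
Dose = 11.7 mcg/kg/min × 87 kg = 1017.9 mcg/min
1017.9 mcg/min × 60 min/hr = 61074 mcg/hr
Rate = 61074 mcg/hr ÷ 3633.028 mcg/mL = 16.81077 mL/hr
Time remaining = 249.4118 mL ÷ 16.81077 mL/hr = 14.83643 hr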